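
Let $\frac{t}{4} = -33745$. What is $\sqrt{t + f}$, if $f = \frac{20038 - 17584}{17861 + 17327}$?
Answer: $\frac{i \sqrt{41782880295442}}{17594} \approx 367.4 i$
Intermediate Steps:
$f = \frac{1227}{17594}$ ($f = \frac{20038 - 17584}{35188} = \left(20038 - 17584\right) \frac{1}{35188} = 2454 \cdot \frac{1}{35188} = \frac{1227}{17594} \approx 0.06974$)
$t = -134980$ ($t = 4 \left(-33745\right) = -134980$)
$\sqrt{t + f} = \sqrt{-134980 + \frac{1227}{17594}} = \sqrt{- \frac{2374836893}{17594}} = \frac{i \sqrt{41782880295442}}{17594}$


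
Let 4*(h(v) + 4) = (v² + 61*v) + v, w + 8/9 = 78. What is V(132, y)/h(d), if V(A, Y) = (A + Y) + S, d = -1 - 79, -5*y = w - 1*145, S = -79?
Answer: 749/4005 ≈ 0.18702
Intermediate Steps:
w = 694/9 (w = -8/9 + 78 = 694/9 ≈ 77.111)
y = 611/45 (y = -(694/9 - 1*145)/5 = -(694/9 - 145)/5 = -⅕*(-611/9) = 611/45 ≈ 13.578)
d = -80
h(v) = -4 + v²/4 + 31*v/2 (h(v) = -4 + ((v² + 61*v) + v)/4 = -4 + (v² + 62*v)/4 = -4 + (v²/4 + 31*v/2) = -4 + v²/4 + 31*v/2)
V(A, Y) = -79 + A + Y (V(A, Y) = (A + Y) - 79 = -79 + A + Y)
V(132, y)/h(d) = (-79 + 132 + 611/45)/(-4 + (¼)*(-80)² + (31/2)*(-80)) = 2996/(45*(-4 + (¼)*6400 - 1240)) = 2996/(45*(-4 + 1600 - 1240)) = (2996/45)/356 = (2996/45)*(1/356) = 749/4005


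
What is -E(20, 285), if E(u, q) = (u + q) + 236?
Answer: -541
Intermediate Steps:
E(u, q) = 236 + q + u (E(u, q) = (q + u) + 236 = 236 + q + u)
-E(20, 285) = -(236 + 285 + 20) = -1*541 = -541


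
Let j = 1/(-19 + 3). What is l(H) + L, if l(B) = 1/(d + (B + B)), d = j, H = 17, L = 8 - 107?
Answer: -53741/543 ≈ -98.971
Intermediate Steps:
L = -99
j = -1/16 (j = 1/(-16) = -1/16 ≈ -0.062500)
d = -1/16 ≈ -0.062500
l(B) = 1/(-1/16 + 2*B) (l(B) = 1/(-1/16 + (B + B)) = 1/(-1/16 + 2*B))
l(H) + L = 16/(-1 + 32*17) - 99 = 16/(-1 + 544) - 99 = 16/543 - 99 = -53741/543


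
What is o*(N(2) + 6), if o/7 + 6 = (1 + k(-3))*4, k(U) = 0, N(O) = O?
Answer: -112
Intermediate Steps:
o = -14 (o = -42 + 7*((1 + 0)*4) = -42 + 7*(1*4) = -42 + 7*4 = -42 + 28 = -14)
o*(N(2) + 6) = -14*(2 + 6) = -14*8 = -112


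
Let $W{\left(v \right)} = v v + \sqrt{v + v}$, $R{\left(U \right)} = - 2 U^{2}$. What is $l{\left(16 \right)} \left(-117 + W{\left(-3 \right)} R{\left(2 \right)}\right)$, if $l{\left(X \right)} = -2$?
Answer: $378 + 16 i \sqrt{6} \approx 378.0 + 39.192 i$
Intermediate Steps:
$W{\left(v \right)} = v^{2} + \sqrt{2} \sqrt{v}$ ($W{\left(v \right)} = v^{2} + \sqrt{2 v} = v^{2} + \sqrt{2} \sqrt{v}$)
$l{\left(16 \right)} \left(-117 + W{\left(-3 \right)} R{\left(2 \right)}\right) = - 2 \left(-117 + \left(\left(-3\right)^{2} + \sqrt{2} \sqrt{-3}\right) \left(- 2 \cdot 2^{2}\right)\right) = - 2 \left(-117 + \left(9 + \sqrt{2} i \sqrt{3}\right) \left(\left(-2\right) 4\right)\right) = - 2 \left(-117 + \left(9 + i \sqrt{6}\right) \left(-8\right)\right) = - 2 \left(-117 - \left(72 + 8 i \sqrt{6}\right)\right) = - 2 \left(-189 - 8 i \sqrt{6}\right) = 378 + 16 i \sqrt{6}$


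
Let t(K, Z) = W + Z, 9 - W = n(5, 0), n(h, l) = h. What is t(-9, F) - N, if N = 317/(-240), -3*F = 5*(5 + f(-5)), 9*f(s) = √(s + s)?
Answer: -241/80 - 5*I*√10/27 ≈ -3.0125 - 0.58561*I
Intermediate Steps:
f(s) = √2*√s/9 (f(s) = √(s + s)/9 = √(2*s)/9 = (√2*√s)/9 = √2*√s/9)
W = 4 (W = 9 - 1*5 = 9 - 5 = 4)
F = -25/3 - 5*I*√10/27 (F = -5*(5 + √2*√(-5)/9)/3 = -5*(5 + √2*(I*√5)/9)/3 = -5*(5 + I*√10/9)/3 = -(25 + 5*I*√10/9)/3 = -25/3 - 5*I*√10/27 ≈ -8.3333 - 0.58561*I)
t(K, Z) = 4 + Z
N = -317/240 (N = 317*(-1/240) = -317/240 ≈ -1.3208)
t(-9, F) - N = (4 + (-25/3 - 5*I*√10/27)) - 1*(-317/240) = (-13/3 - 5*I*√10/27) + 317/240 = -241/80 - 5*I*√10/27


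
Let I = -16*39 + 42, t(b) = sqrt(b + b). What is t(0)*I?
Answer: 0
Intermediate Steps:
t(b) = sqrt(2)*sqrt(b) (t(b) = sqrt(2*b) = sqrt(2)*sqrt(b))
I = -582 (I = -624 + 42 = -582)
t(0)*I = (sqrt(2)*sqrt(0))*(-582) = (sqrt(2)*0)*(-582) = 0*(-582) = 0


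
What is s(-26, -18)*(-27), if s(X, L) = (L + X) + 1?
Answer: 1161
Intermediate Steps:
s(X, L) = 1 + L + X
s(-26, -18)*(-27) = (1 - 18 - 26)*(-27) = -43*(-27) = 1161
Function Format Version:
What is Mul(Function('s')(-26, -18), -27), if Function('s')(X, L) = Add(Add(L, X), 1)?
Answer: 1161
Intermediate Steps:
Function('s')(X, L) = Add(1, L, X)
Mul(Function('s')(-26, -18), -27) = Mul(Add(1, -18, -26), -27) = Mul(-43, -27) = 1161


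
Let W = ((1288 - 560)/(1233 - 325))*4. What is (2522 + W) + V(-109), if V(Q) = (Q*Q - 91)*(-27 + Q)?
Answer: -363407658/227 ≈ -1.6009e+6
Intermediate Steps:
V(Q) = (-91 + Q²)*(-27 + Q) (V(Q) = (Q² - 91)*(-27 + Q) = (-91 + Q²)*(-27 + Q))
W = 728/227 (W = (728/908)*4 = (728*(1/908))*4 = (182/227)*4 = 728/227 ≈ 3.2070)
(2522 + W) + V(-109) = (2522 + 728/227) + (2457 + (-109)³ - 91*(-109) - 27*(-109)²) = 573222/227 + (2457 - 1295029 + 9919 - 27*11881) = 573222/227 + (2457 - 1295029 + 9919 - 320787) = 573222/227 - 1603440 = -363407658/227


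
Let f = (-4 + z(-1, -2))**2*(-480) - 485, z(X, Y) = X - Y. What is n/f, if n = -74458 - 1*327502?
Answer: 80392/961 ≈ 83.655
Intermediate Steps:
n = -401960 (n = -74458 - 327502 = -401960)
f = -4805 (f = (-4 + (-1 - 1*(-2)))**2*(-480) - 485 = (-4 + (-1 + 2))**2*(-480) - 485 = (-4 + 1)**2*(-480) - 485 = (-3)**2*(-480) - 485 = 9*(-480) - 485 = -4320 - 485 = -4805)
n/f = -401960/(-4805) = -401960*(-1/4805) = 80392/961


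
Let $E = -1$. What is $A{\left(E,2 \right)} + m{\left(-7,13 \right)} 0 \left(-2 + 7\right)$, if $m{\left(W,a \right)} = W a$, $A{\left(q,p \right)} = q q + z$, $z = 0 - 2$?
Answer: $-1$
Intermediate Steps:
$z = -2$
$A{\left(q,p \right)} = -2 + q^{2}$ ($A{\left(q,p \right)} = q q - 2 = q^{2} - 2 = -2 + q^{2}$)
$A{\left(E,2 \right)} + m{\left(-7,13 \right)} 0 \left(-2 + 7\right) = \left(-2 + \left(-1\right)^{2}\right) + \left(-7\right) 13 \cdot 0 \left(-2 + 7\right) = \left(-2 + 1\right) - 91 \cdot 0 \cdot 5 = -1 - 0 = -1 + 0 = -1$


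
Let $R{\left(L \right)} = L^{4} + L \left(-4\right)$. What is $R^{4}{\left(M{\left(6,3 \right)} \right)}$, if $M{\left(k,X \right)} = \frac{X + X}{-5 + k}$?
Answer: $2617872224256$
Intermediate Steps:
$M{\left(k,X \right)} = \frac{2 X}{-5 + k}$
$R{\left(L \right)} = L^{4} - 4 L$
$R^{4}{\left(M{\left(6,3 \right)} \right)} = \left(2 \cdot 3 \frac{1}{-5 + 6} \left(-4 + \left(2 \cdot 3 \frac{1}{-5 + 6}\right)^{3}\right)\right)^{4} = \left(2 \cdot 3 \cdot 1^{-1} \left(-4 + \left(2 \cdot 3 \cdot 1^{-1}\right)^{3}\right)\right)^{4} = \left(2 \cdot 3 \cdot 1 \left(-4 + \left(2 \cdot 3 \cdot 1\right)^{3}\right)\right)^{4} = \left(6 \left(-4 + 6^{3}\right)\right)^{4} = \left(6 \left(-4 + 216\right)\right)^{4} = \left(6 \cdot 212\right)^{4} = 1272^{4} = 2617872224256$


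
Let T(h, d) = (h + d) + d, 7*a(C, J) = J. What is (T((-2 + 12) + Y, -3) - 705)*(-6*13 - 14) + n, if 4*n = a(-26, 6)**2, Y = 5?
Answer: 3137577/49 ≈ 64032.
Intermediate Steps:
a(C, J) = J/7
T(h, d) = h + 2*d (T(h, d) = (d + h) + d = h + 2*d)
n = 9/49 (n = ((1/7)*6)**2/4 = (6/7)**2/4 = (1/4)*(36/49) = 9/49 ≈ 0.18367)
(T((-2 + 12) + Y, -3) - 705)*(-6*13 - 14) + n = ((((-2 + 12) + 5) + 2*(-3)) - 705)*(-6*13 - 14) + 9/49 = (((10 + 5) - 6) - 705)*(-78 - 14) + 9/49 = ((15 - 6) - 705)*(-92) + 9/49 = (9 - 705)*(-92) + 9/49 = -696*(-92) + 9/49 = 64032 + 9/49 = 3137577/49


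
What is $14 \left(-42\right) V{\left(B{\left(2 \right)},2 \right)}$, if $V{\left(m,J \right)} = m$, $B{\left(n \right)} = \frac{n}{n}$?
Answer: $-588$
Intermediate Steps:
$B{\left(n \right)} = 1$
$14 \left(-42\right) V{\left(B{\left(2 \right)},2 \right)} = 14 \left(-42\right) 1 = \left(-588\right) 1 = -588$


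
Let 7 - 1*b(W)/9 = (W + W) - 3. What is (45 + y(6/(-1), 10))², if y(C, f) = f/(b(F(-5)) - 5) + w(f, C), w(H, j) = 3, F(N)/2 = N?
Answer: 6482116/2809 ≈ 2307.6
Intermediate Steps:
F(N) = 2*N
b(W) = 90 - 18*W (b(W) = 63 - 9*((W + W) - 3) = 63 - 9*(2*W - 3) = 63 - 9*(-3 + 2*W) = 63 + (27 - 18*W) = 90 - 18*W)
y(C, f) = 3 + f/265 (y(C, f) = f/((90 - 36*(-5)) - 5) + 3 = f/((90 - 18*(-10)) - 5) + 3 = f/((90 + 180) - 5) + 3 = f/(270 - 5) + 3 = f/265 + 3 = 3 + f/265)
(45 + y(6/(-1), 10))² = (45 + (3 + (1/265)*10))² = (45 + (3 + 2/53))² = (45 + 161/53)² = (2546/53)² = 6482116/2809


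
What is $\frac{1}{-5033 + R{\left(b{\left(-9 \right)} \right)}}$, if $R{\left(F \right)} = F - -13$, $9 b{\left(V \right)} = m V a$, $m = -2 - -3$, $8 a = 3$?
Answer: $- \frac{8}{40163} \approx -0.00019919$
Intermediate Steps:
$a = \frac{3}{8}$ ($a = \frac{1}{8} \cdot 3 = \frac{3}{8} \approx 0.375$)
$m = 1$ ($m = -2 + 3 = 1$)
$b{\left(V \right)} = \frac{V}{24}$ ($b{\left(V \right)} = \frac{1 V \frac{3}{8}}{9} = \frac{V \frac{3}{8}}{9} = \frac{\frac{3}{8} V}{9} = \frac{V}{24}$)
$R{\left(F \right)} = 13 + F$ ($R{\left(F \right)} = F + 13 = 13 + F$)
$\frac{1}{-5033 + R{\left(b{\left(-9 \right)} \right)}} = \frac{1}{-5033 + \left(13 + \frac{1}{24} \left(-9\right)\right)} = \frac{1}{-5033 + \left(13 - \frac{3}{8}\right)} = \frac{1}{-5033 + \frac{101}{8}} = \frac{1}{- \frac{40163}{8}} = - \frac{8}{40163}$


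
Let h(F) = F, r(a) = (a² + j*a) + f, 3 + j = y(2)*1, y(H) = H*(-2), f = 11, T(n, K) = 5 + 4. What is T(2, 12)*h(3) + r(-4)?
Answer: 82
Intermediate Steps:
T(n, K) = 9
y(H) = -2*H
j = -7 (j = -3 - 2*2*1 = -3 - 4*1 = -3 - 4 = -7)
r(a) = 11 + a² - 7*a (r(a) = (a² - 7*a) + 11 = 11 + a² - 7*a)
T(2, 12)*h(3) + r(-4) = 9*3 + (11 + (-4)² - 7*(-4)) = 27 + (11 + 16 + 28) = 27 + 55 = 82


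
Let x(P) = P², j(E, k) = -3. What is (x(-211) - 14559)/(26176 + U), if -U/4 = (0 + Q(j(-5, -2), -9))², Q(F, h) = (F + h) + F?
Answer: 211/178 ≈ 1.1854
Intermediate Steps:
Q(F, h) = h + 2*F
U = -900 (U = -4*(0 + (-9 + 2*(-3)))² = -4*(0 + (-9 - 6))² = -4*(0 - 15)² = -4*(-15)² = -4*225 = -900)
(x(-211) - 14559)/(26176 + U) = ((-211)² - 14559)/(26176 - 900) = (44521 - 14559)/25276 = 29962*(1/25276) = 211/178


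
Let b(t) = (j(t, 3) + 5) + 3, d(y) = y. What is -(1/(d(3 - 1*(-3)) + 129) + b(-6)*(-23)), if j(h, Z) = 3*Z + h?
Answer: 34154/135 ≈ 252.99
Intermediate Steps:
j(h, Z) = h + 3*Z
b(t) = 17 + t (b(t) = ((t + 3*3) + 5) + 3 = ((t + 9) + 5) + 3 = ((9 + t) + 5) + 3 = (14 + t) + 3 = 17 + t)
-(1/(d(3 - 1*(-3)) + 129) + b(-6)*(-23)) = -(1/((3 - 1*(-3)) + 129) + (17 - 6)*(-23)) = -(1/((3 + 3) + 129) + 11*(-23)) = -(1/(6 + 129) - 253) = -(1/135 - 253) = -1*(-34154/135) = 34154/135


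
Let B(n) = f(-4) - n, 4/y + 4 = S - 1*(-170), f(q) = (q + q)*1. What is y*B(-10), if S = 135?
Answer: 8/301 ≈ 0.026578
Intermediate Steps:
f(q) = 2*q (f(q) = (2*q)*1 = 2*q)
y = 4/301 (y = 4/(-4 + (135 - 1*(-170))) = 4/(-4 + (135 + 170)) = 4/(-4 + 305) = 4/301 ≈ 0.013289)
B(n) = -8 - n (B(n) = 2*(-4) - n = -8 - n)
y*B(-10) = 4*(-8 - 1*(-10))/301 = 4*(-8 + 10)/301 = (4/301)*2 = 8/301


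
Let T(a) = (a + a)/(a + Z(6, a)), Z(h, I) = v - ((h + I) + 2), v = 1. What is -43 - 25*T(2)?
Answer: -201/7 ≈ -28.714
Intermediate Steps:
Z(h, I) = -1 - I - h (Z(h, I) = 1 - ((h + I) + 2) = 1 - ((I + h) + 2) = 1 - (2 + I + h) = 1 + (-2 - I - h) = -1 - I - h)
T(a) = -2*a/7 (T(a) = (a + a)/(a + (-1 - a - 1*6)) = (2*a)/(a + (-1 - a - 6)) = (2*a)/(a + (-7 - a)) = (2*a)/(-7) = (2*a)*(-⅐) = -2*a/7)
-43 - 25*T(2) = -43 - (-50)*2/7 = -43 - 25*(-4/7) = -43 + 100/7 = -201/7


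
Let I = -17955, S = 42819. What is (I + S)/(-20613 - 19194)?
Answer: -8288/13269 ≈ -0.62461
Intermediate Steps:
(I + S)/(-20613 - 19194) = (-17955 + 42819)/(-20613 - 19194) = 24864/(-39807) = 24864*(-1/39807) = -8288/13269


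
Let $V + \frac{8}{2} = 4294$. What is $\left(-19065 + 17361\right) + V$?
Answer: $2586$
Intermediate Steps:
$V = 4290$ ($V = -4 + 4294 = 4290$)
$\left(-19065 + 17361\right) + V = \left(-19065 + 17361\right) + 4290 = -1704 + 4290 = 2586$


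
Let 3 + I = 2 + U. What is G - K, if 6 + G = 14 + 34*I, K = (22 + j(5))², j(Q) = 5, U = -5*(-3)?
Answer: -245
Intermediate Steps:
U = 15
I = 14 (I = -3 + (2 + 15) = -3 + 17 = 14)
K = 729 (K = (22 + 5)² = 27² = 729)
G = 484 (G = -6 + (14 + 34*14) = -6 + (14 + 476) = -6 + 490 = 484)
G - K = 484 - 1*729 = 484 - 729 = -245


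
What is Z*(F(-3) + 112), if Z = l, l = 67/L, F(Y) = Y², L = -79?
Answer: -8107/79 ≈ -102.62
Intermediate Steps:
l = -67/79 (l = 67/(-79) = 67*(-1/79) = -67/79 ≈ -0.84810)
Z = -67/79 ≈ -0.84810
Z*(F(-3) + 112) = -67*((-3)² + 112)/79 = -67*(9 + 112)/79 = -67/79*121 = -8107/79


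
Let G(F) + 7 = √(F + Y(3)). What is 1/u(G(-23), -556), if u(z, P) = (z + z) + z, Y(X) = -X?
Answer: -7/225 - I*√26/225 ≈ -0.031111 - 0.022662*I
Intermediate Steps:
G(F) = -7 + √(-3 + F) (G(F) = -7 + √(F - 1*3) = -7 + √(F - 3) = -7 + √(-3 + F))
u(z, P) = 3*z (u(z, P) = 2*z + z = 3*z)
1/u(G(-23), -556) = 1/(3*(-7 + √(-3 - 23))) = 1/(3*(-7 + √(-26))) = 1/(3*(-7 + I*√26)) = 1/(-21 + 3*I*√26)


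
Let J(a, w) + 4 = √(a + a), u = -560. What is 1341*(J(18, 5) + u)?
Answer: -748278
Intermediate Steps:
J(a, w) = -4 + √2*√a (J(a, w) = -4 + √(a + a) = -4 + √(2*a) = -4 + √2*√a)
1341*(J(18, 5) + u) = 1341*((-4 + √2*√18) - 560) = 1341*((-4 + √2*(3*√2)) - 560) = 1341*((-4 + 6) - 560) = 1341*(2 - 560) = 1341*(-558) = -748278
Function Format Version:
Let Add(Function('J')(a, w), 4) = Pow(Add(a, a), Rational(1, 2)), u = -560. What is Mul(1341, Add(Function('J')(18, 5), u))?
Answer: -748278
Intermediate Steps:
Function('J')(a, w) = Add(-4, Mul(Pow(2, Rational(1, 2)), Pow(a, Rational(1, 2)))) (Function('J')(a, w) = Add(-4, Pow(Add(a, a), Rational(1, 2))) = Add(-4, Pow(Mul(2, a), Rational(1, 2))) = Add(-4, Mul(Pow(2, Rational(1, 2)), Pow(a, Rational(1, 2)))))
Mul(1341, Add(Function('J')(18, 5), u)) = Mul(1341, Add(Add(-4, Mul(Pow(2, Rational(1, 2)), Pow(18, Rational(1, 2)))), -560)) = Mul(1341, Add(Add(-4, Mul(Pow(2, Rational(1, 2)), Mul(3, Pow(2, Rational(1, 2))))), -560)) = Mul(1341, Add(Add(-4, 6), -560)) = Mul(1341, Add(2, -560)) = Mul(1341, -558) = -748278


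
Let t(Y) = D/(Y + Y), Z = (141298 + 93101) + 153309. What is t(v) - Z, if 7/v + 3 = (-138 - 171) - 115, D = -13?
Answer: -774623/2 ≈ -3.8731e+5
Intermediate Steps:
v = -1/61 (v = 7/(-3 + ((-138 - 171) - 115)) = 7/(-3 + (-309 - 115)) = 7/(-3 - 424) = 7/(-427) = 7*(-1/427) = -1/61 ≈ -0.016393)
Z = 387708 (Z = 234399 + 153309 = 387708)
t(Y) = -13/(2*Y) (t(Y) = -13/(Y + Y) = -13*1/(2*Y) = -13/(2*Y))
t(v) - Z = -13/(2*(-1/61)) - 1*387708 = -13/2*(-61) - 387708 = 793/2 - 387708 = -774623/2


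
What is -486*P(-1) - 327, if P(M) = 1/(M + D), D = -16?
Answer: -5073/17 ≈ -298.41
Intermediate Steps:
P(M) = 1/(-16 + M) (P(M) = 1/(M - 16) = 1/(-16 + M))
-486*P(-1) - 327 = -486/(-16 - 1) - 327 = -486/(-17) - 327 = -486*(-1/17) - 327 = 486/17 - 327 = -5073/17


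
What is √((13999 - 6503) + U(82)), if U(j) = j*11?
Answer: √8398 ≈ 91.641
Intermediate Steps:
U(j) = 11*j
√((13999 - 6503) + U(82)) = √((13999 - 6503) + 11*82) = √(7496 + 902) = √8398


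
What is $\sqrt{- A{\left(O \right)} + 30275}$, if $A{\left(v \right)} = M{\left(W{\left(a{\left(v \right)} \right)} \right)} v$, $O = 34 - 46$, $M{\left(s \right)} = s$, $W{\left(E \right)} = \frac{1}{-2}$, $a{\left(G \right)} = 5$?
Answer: $\sqrt{30269} \approx 173.98$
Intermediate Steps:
$W{\left(E \right)} = - \frac{1}{2}$
$O = -12$
$A{\left(v \right)} = - \frac{v}{2}$
$\sqrt{- A{\left(O \right)} + 30275} = \sqrt{- \frac{\left(-1\right) \left(-12\right)}{2} + 30275} = \sqrt{\left(-1\right) 6 + 30275} = \sqrt{-6 + 30275} = \sqrt{30269}$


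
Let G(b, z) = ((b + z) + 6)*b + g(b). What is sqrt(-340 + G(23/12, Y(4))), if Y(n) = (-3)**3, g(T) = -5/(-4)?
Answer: 7*I*sqrt(1103)/12 ≈ 19.373*I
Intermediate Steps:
g(T) = 5/4 (g(T) = -5*(-1/4) = 5/4)
Y(n) = -27
G(b, z) = 5/4 + b*(6 + b + z) (G(b, z) = ((b + z) + 6)*b + 5/4 = (6 + b + z)*b + 5/4 = b*(6 + b + z) + 5/4 = 5/4 + b*(6 + b + z))
sqrt(-340 + G(23/12, Y(4))) = sqrt(-340 + (5/4 + (23/12)**2 + 6*(23/12) + (23/12)*(-27))) = sqrt(-340 + (5/4 + 529/144 + 23/2 - 207/4)) = sqrt(-340 - 5087/144) = sqrt(-54047/144) = 7*I*sqrt(1103)/12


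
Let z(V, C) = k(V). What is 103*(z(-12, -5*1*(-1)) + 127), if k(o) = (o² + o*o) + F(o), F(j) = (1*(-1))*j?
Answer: 43981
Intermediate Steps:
F(j) = -j
k(o) = -o + 2*o² (k(o) = (o² + o*o) - o = (o² + o²) - o = 2*o² - o = -o + 2*o²)
z(V, C) = V*(-1 + 2*V)
103*(z(-12, -5*1*(-1)) + 127) = 103*(-12*(-1 + 2*(-12)) + 127) = 103*(-12*(-1 - 24) + 127) = 103*(-12*(-25) + 127) = 103*(300 + 127) = 103*427 = 43981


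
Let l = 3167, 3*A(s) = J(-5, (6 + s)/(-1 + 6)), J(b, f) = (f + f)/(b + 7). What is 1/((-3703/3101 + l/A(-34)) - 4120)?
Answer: -12404/72164007 ≈ -0.00017189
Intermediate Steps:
J(b, f) = 2*f/(7 + b) (J(b, f) = (2*f)/(7 + b) = 2*f/(7 + b))
A(s) = 2/5 + s/15 (A(s) = (2*((6 + s)/(-1 + 6))/(7 - 5))/3 = (2*((6 + s)/5)/2)/3 = (2*((6 + s)*(1/5))*(1/2))/3 = (2*(6/5 + s/5)*(1/2))/3 = (6/5 + s/5)/3 = 2/5 + s/15)
1/((-3703/3101 + l/A(-34)) - 4120) = 1/((-3703/3101 + 3167/(2/5 + (1/15)*(-34))) - 4120) = 1/((-3703*1/3101 + 3167/(2/5 - 34/15)) - 4120) = 1/((-529/443 + 3167/(-28/15)) - 4120) = 1/((-529/443 + 3167*(-15/28)) - 4120) = 1/((-529/443 - 47505/28) - 4120) = 1/(-21059527/12404 - 4120) = 1/(-72164007/12404) = -12404/72164007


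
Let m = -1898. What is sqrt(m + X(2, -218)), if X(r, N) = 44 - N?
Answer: 2*I*sqrt(409) ≈ 40.448*I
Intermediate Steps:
sqrt(m + X(2, -218)) = sqrt(-1898 + (44 - 1*(-218))) = sqrt(-1898 + (44 + 218)) = sqrt(-1898 + 262) = sqrt(-1636) = 2*I*sqrt(409)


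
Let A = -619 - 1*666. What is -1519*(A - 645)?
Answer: 2931670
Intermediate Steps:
A = -1285 (A = -619 - 666 = -1285)
-1519*(A - 645) = -1519*(-1285 - 645) = -1519*(-1930) = 2931670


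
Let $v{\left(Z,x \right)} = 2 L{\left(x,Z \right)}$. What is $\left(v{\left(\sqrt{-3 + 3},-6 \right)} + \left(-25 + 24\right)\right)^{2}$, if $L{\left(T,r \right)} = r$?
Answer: $1$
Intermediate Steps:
$v{\left(Z,x \right)} = 2 Z$
$\left(v{\left(\sqrt{-3 + 3},-6 \right)} + \left(-25 + 24\right)\right)^{2} = \left(2 \sqrt{-3 + 3} + \left(-25 + 24\right)\right)^{2} = \left(2 \sqrt{0} - 1\right)^{2} = \left(2 \cdot 0 - 1\right)^{2} = \left(0 - 1\right)^{2} = \left(-1\right)^{2} = 1$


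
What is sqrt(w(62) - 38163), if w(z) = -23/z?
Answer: I*sqrt(146699998)/62 ≈ 195.35*I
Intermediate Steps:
sqrt(w(62) - 38163) = sqrt(-23/62 - 38163) = sqrt(-2366129/62) = I*sqrt(146699998)/62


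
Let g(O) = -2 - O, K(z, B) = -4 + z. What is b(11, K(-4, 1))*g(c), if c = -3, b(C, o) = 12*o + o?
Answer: -104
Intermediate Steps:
b(C, o) = 13*o
b(11, K(-4, 1))*g(c) = (13*(-4 - 4))*(-2 - 1*(-3)) = (13*(-8))*(-2 + 3) = -104*1 = -104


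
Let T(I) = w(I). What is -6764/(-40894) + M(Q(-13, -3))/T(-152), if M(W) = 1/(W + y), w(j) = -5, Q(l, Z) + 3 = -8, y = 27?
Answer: 250113/1635760 ≈ 0.15290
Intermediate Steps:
Q(l, Z) = -11 (Q(l, Z) = -3 - 8 = -11)
M(W) = 1/(27 + W) (M(W) = 1/(W + 27) = 1/(27 + W))
T(I) = -5
-6764/(-40894) + M(Q(-13, -3))/T(-152) = -6764/(-40894) + 1/((27 - 11)*(-5)) = -6764*(-1/40894) - ⅕/16 = 3382/20447 + (1/16)*(-⅕) = 3382/20447 - 1/80 = 250113/1635760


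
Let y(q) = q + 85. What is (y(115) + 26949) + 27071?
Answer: 54220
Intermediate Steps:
y(q) = 85 + q
(y(115) + 26949) + 27071 = ((85 + 115) + 26949) + 27071 = (200 + 26949) + 27071 = 27149 + 27071 = 54220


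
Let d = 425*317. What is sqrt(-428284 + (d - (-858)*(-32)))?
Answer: I*sqrt(321015) ≈ 566.58*I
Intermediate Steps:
d = 134725
sqrt(-428284 + (d - (-858)*(-32))) = sqrt(-428284 + (134725 - (-858)*(-32))) = sqrt(-428284 + (134725 - 1*27456)) = sqrt(-428284 + (134725 - 27456)) = sqrt(-428284 + 107269) = sqrt(-321015) = I*sqrt(321015)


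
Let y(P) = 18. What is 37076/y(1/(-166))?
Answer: 18538/9 ≈ 2059.8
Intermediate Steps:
37076/y(1/(-166)) = 37076/18 = 37076*(1/18) = 18538/9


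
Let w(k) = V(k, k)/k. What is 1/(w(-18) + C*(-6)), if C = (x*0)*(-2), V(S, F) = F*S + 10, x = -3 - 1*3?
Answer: -9/167 ≈ -0.053892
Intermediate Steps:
x = -6 (x = -3 - 3 = -6)
V(S, F) = 10 + F*S
C = 0 (C = -6*0*(-2) = 0*(-2) = 0)
w(k) = (10 + k²)/k (w(k) = (10 + k*k)/k = (10 + k²)/k)
1/(w(-18) + C*(-6)) = 1/((-18 + 10/(-18)) + 0*(-6)) = 1/((-18 + 10*(-1/18)) + 0) = 1/((-18 - 5/9) + 0) = 1/(-167/9 + 0) = 1/(-167/9) = -9/167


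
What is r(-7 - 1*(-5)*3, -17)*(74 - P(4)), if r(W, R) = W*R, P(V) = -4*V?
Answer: -12240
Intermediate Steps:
r(W, R) = R*W
r(-7 - 1*(-5)*3, -17)*(74 - P(4)) = (-17*(-7 - 1*(-5)*3))*(74 - (-4)*4) = (-17*(-7 + 5*3))*(74 - 1*(-16)) = (-17*(-7 + 15))*(74 + 16) = -17*8*90 = -136*90 = -12240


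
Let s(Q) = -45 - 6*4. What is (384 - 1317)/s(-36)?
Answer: 311/23 ≈ 13.522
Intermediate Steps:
s(Q) = -69 (s(Q) = -45 - 1*24 = -45 - 24 = -69)
(384 - 1317)/s(-36) = (384 - 1317)/(-69) = -933*(-1/69) = 311/23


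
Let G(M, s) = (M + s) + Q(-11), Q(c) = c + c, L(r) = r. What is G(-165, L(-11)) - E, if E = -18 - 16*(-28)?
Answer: -628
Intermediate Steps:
Q(c) = 2*c
E = 430 (E = -18 + 448 = 430)
G(M, s) = -22 + M + s (G(M, s) = (M + s) + 2*(-11) = (M + s) - 22 = -22 + M + s)
G(-165, L(-11)) - E = (-22 - 165 - 11) - 1*430 = -198 - 430 = -628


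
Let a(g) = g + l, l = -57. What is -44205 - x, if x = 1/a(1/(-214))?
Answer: -539256581/12199 ≈ -44205.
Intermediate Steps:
a(g) = -57 + g (a(g) = g - 57 = -57 + g)
x = -214/12199 (x = 1/(-57 + 1/(-214)) = 1/(-57 - 1/214) = 1/(-12199/214) = -214/12199 ≈ -0.017542)
-44205 - x = -44205 - 1*(-214/12199) = -44205 + 214/12199 = -539256581/12199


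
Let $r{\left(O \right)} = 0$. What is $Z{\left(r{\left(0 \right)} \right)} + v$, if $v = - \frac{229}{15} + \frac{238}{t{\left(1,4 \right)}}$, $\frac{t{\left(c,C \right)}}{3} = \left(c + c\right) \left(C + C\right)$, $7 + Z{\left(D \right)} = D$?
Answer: $- \frac{2077}{120} \approx -17.308$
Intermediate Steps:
$Z{\left(D \right)} = -7 + D$
$t{\left(c,C \right)} = 12 C c$ ($t{\left(c,C \right)} = 3 \left(c + c\right) \left(C + C\right) = 3 \cdot 2 c 2 C = 3 \cdot 4 C c = 12 C c$)
$v = - \frac{1237}{120}$ ($v = - \frac{229}{15} + \frac{238}{12 \cdot 4 \cdot 1} = \left(-229\right) \frac{1}{15} + \frac{238}{48} = - \frac{229}{15} + 238 \cdot \frac{1}{48} = - \frac{229}{15} + \frac{119}{24} = - \frac{1237}{120} \approx -10.308$)
$Z{\left(r{\left(0 \right)} \right)} + v = \left(-7 + 0\right) - \frac{1237}{120} = -7 - \frac{1237}{120} = - \frac{2077}{120}$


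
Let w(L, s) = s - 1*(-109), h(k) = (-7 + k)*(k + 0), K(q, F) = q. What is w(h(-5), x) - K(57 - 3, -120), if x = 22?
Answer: 77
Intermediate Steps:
h(k) = k*(-7 + k) (h(k) = (-7 + k)*k = k*(-7 + k))
w(L, s) = 109 + s (w(L, s) = s + 109 = 109 + s)
w(h(-5), x) - K(57 - 3, -120) = (109 + 22) - (57 - 3) = 131 - 1*54 = 131 - 54 = 77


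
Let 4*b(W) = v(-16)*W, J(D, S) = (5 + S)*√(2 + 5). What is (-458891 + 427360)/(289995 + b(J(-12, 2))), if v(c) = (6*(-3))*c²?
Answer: -3047944115/27880634451 - 28251776*√7/9293544817 ≈ -0.11736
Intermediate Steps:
v(c) = -18*c²
J(D, S) = √7*(5 + S) (J(D, S) = (5 + S)*√7 = √7*(5 + S))
b(W) = -1152*W (b(W) = ((-18*(-16)²)*W)/4 = ((-18*256)*W)/4 = (-4608*W)/4 = -1152*W)
(-458891 + 427360)/(289995 + b(J(-12, 2))) = (-458891 + 427360)/(289995 - 1152*√7*(5 + 2)) = -31531/(289995 - 1152*√7*7) = -31531/(289995 - 8064*√7)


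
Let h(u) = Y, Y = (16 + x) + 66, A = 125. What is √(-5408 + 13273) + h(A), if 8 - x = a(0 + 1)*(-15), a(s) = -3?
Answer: 45 + 11*√65 ≈ 133.68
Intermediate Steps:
x = -37 (x = 8 - (-3)*(-15) = 8 - 1*45 = 8 - 45 = -37)
Y = 45 (Y = (16 - 37) + 66 = -21 + 66 = 45)
h(u) = 45
√(-5408 + 13273) + h(A) = √(-5408 + 13273) + 45 = √7865 + 45 = 11*√65 + 45 = 45 + 11*√65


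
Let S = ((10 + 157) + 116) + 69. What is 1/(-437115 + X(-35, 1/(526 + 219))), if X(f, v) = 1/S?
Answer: -352/153864479 ≈ -2.2877e-6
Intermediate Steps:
S = 352 (S = (167 + 116) + 69 = 283 + 69 = 352)
X(f, v) = 1/352
1/(-437115 + X(-35, 1/(526 + 219))) = 1/(-437115 + 1/352) = 1/(-153864479/352) = -352/153864479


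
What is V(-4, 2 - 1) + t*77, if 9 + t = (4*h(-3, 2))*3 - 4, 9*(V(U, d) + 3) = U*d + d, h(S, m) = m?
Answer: 2531/3 ≈ 843.67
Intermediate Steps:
V(U, d) = -3 + d/9 + U*d/9 (V(U, d) = -3 + (U*d + d)/9 = -3 + (d + U*d)/9 = -3 + (d/9 + U*d/9) = -3 + d/9 + U*d/9)
t = 11 (t = -9 + ((4*2)*3 - 4) = -9 + (8*3 - 4) = -9 + (24 - 4) = -9 + 20 = 11)
V(-4, 2 - 1) + t*77 = (-3 + (2 - 1)/9 + (1/9)*(-4)*(2 - 1)) + 11*77 = (-3 + (1/9)*1 + (1/9)*(-4)*1) + 847 = (-3 + 1/9 - 4/9) + 847 = -10/3 + 847 = 2531/3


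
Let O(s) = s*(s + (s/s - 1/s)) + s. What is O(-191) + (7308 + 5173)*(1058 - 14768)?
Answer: -171078412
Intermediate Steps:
O(s) = s + s*(1 + s - 1/s) (O(s) = s*(s + (1 - 1/s)) + s = s*(1 + s - 1/s) + s = s + s*(1 + s - 1/s))
O(-191) + (7308 + 5173)*(1058 - 14768) = (-1 + (-191)**2 + 2*(-191)) + (7308 + 5173)*(1058 - 14768) = (-1 + 36481 - 382) + 12481*(-13710) = 36098 - 171114510 = -171078412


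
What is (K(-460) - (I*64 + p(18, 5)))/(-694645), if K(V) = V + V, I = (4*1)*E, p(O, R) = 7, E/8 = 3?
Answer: 7071/694645 ≈ 0.010179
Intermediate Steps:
E = 24 (E = 8*3 = 24)
I = 96 (I = (4*1)*24 = 4*24 = 96)
K(V) = 2*V
(K(-460) - (I*64 + p(18, 5)))/(-694645) = (2*(-460) - (96*64 + 7))/(-694645) = (-920 - (6144 + 7))*(-1/694645) = (-920 - 1*6151)*(-1/694645) = (-920 - 6151)*(-1/694645) = -7071*(-1/694645) = 7071/694645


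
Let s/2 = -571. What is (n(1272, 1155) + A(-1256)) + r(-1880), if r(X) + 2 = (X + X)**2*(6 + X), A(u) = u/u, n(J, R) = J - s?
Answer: -26493859987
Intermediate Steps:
s = -1142 (s = 2*(-571) = -1142)
n(J, R) = 1142 + J (n(J, R) = J - 1*(-1142) = J + 1142 = 1142 + J)
A(u) = 1
r(X) = -2 + 4*X**2*(6 + X) (r(X) = -2 + (X + X)**2*(6 + X) = -2 + (2*X)**2*(6 + X) = -2 + (4*X**2)*(6 + X) = -2 + 4*X**2*(6 + X))
(n(1272, 1155) + A(-1256)) + r(-1880) = ((1142 + 1272) + 1) + (-2 + 4*(-1880)**3 + 24*(-1880)**2) = (2414 + 1) + (-2 + 4*(-6644672000) + 24*3534400) = 2415 + (-2 - 26578688000 + 84825600) = 2415 - 26493862402 = -26493859987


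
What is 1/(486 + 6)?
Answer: 1/492 ≈ 0.0020325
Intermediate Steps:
1/(486 + 6) = 1/492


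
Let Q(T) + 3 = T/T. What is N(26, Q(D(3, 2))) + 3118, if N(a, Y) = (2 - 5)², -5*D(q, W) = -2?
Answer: 3127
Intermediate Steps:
D(q, W) = ⅖ (D(q, W) = -⅕*(-2) = ⅖)
Q(T) = -2 (Q(T) = -3 + T/T = -3 + 1 = -2)
N(a, Y) = 9 (N(a, Y) = (-3)² = 9)
N(26, Q(D(3, 2))) + 3118 = 9 + 3118 = 3127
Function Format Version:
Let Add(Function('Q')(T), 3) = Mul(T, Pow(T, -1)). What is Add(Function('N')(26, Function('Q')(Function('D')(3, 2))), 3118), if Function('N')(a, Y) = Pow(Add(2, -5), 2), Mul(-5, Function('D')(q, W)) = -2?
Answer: 3127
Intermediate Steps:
Function('D')(q, W) = Rational(2, 5) (Function('D')(q, W) = Mul(Rational(-1, 5), -2) = Rational(2, 5))
Function('Q')(T) = -2 (Function('Q')(T) = Add(-3, Mul(T, Pow(T, -1))) = Add(-3, 1) = -2)
Function('N')(a, Y) = 9 (Function('N')(a, Y) = Pow(-3, 2) = 9)
Add(Function('N')(26, Function('Q')(Function('D')(3, 2))), 3118) = Add(9, 3118) = 3127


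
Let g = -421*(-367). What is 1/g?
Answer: 1/154507 ≈ 6.4722e-6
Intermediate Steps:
g = 154507
1/g = 1/154507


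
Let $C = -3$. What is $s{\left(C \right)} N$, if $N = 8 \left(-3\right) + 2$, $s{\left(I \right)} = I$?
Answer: $66$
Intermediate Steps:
$N = -22$ ($N = -24 + 2 = -22$)
$s{\left(C \right)} N = \left(-3\right) \left(-22\right) = 66$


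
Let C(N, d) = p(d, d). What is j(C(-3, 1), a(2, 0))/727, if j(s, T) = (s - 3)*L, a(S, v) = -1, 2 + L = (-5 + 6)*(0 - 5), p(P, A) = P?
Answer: 14/727 ≈ 0.019257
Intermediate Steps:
L = -7 (L = -2 + (-5 + 6)*(0 - 5) = -2 + 1*(-5) = -2 - 5 = -7)
C(N, d) = d
j(s, T) = 21 - 7*s (j(s, T) = (s - 3)*(-7) = (-3 + s)*(-7) = 21 - 7*s)
j(C(-3, 1), a(2, 0))/727 = (21 - 7*1)/727 = (21 - 7)*(1/727) = 14*(1/727) = 14/727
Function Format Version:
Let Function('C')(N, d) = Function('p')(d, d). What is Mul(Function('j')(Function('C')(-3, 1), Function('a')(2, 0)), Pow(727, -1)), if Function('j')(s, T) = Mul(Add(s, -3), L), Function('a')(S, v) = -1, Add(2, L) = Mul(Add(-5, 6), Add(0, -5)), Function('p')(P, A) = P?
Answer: Rational(14, 727) ≈ 0.019257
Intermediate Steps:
L = -7 (L = Add(-2, Mul(Add(-5, 6), Add(0, -5))) = Add(-2, Mul(1, -5)) = Add(-2, -5) = -7)
Function('C')(N, d) = d
Function('j')(s, T) = Add(21, Mul(-7, s)) (Function('j')(s, T) = Mul(Add(s, -3), -7) = Mul(Add(-3, s), -7) = Add(21, Mul(-7, s)))
Mul(Function('j')(Function('C')(-3, 1), Function('a')(2, 0)), Pow(727, -1)) = Mul(Add(21, Mul(-7, 1)), Pow(727, -1)) = Mul(Add(21, -7), Rational(1, 727)) = Mul(14, Rational(1, 727)) = Rational(14, 727)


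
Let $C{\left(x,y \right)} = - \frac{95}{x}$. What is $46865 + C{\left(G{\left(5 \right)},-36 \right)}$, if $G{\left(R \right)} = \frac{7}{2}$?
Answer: $\frac{327865}{7} \approx 46838.0$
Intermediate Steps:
$G{\left(R \right)} = \frac{7}{2}$ ($G{\left(R \right)} = 7 \cdot \frac{1}{2} = \frac{7}{2}$)
$46865 + C{\left(G{\left(5 \right)},-36 \right)} = 46865 - \frac{95}{\frac{7}{2}} = 46865 - \frac{190}{7} = \frac{327865}{7}$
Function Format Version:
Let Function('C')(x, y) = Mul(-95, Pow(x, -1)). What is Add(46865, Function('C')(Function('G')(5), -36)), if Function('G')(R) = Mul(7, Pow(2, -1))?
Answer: Rational(327865, 7) ≈ 46838.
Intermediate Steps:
Function('G')(R) = Rational(7, 2) (Function('G')(R) = Mul(7, Rational(1, 2)) = Rational(7, 2))
Add(46865, Function('C')(Function('G')(5), -36)) = Add(46865, Mul(-95, Pow(Rational(7, 2), -1))) = Add(46865, Mul(-95, Rational(2, 7))) = Add(46865, Rational(-190, 7)) = Rational(327865, 7)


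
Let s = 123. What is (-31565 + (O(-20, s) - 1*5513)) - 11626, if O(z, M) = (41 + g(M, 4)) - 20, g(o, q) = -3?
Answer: -48686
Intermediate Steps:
O(z, M) = 18 (O(z, M) = (41 - 3) - 20 = 38 - 20 = 18)
(-31565 + (O(-20, s) - 1*5513)) - 11626 = (-31565 + (18 - 1*5513)) - 11626 = (-31565 + (18 - 5513)) - 11626 = (-31565 - 5495) - 11626 = -37060 - 11626 = -48686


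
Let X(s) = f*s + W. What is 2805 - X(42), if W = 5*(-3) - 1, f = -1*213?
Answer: 11767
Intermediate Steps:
f = -213
W = -16 (W = -15 - 1 = -16)
X(s) = -16 - 213*s (X(s) = -213*s - 16 = -16 - 213*s)
2805 - X(42) = 2805 - (-16 - 213*42) = 2805 - (-16 - 8946) = 2805 - 1*(-8962) = 2805 + 8962 = 11767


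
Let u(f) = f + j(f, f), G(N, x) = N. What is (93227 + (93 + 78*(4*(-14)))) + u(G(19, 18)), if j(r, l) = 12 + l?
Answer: 89002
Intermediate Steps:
u(f) = 12 + 2*f (u(f) = f + (12 + f) = 12 + 2*f)
(93227 + (93 + 78*(4*(-14)))) + u(G(19, 18)) = (93227 + (93 + 78*(4*(-14)))) + (12 + 2*19) = (93227 + (93 + 78*(-56))) + (12 + 38) = (93227 + (93 - 4368)) + 50 = (93227 - 4275) + 50 = 88952 + 50 = 89002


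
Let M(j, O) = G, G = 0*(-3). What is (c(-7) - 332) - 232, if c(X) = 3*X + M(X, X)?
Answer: -585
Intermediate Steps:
G = 0
M(j, O) = 0
c(X) = 3*X (c(X) = 3*X + 0 = 3*X)
(c(-7) - 332) - 232 = (3*(-7) - 332) - 232 = (-21 - 332) - 232 = -353 - 232 = -585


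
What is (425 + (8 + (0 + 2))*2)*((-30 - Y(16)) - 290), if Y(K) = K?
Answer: -149520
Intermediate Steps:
(425 + (8 + (0 + 2))*2)*((-30 - Y(16)) - 290) = (425 + (8 + (0 + 2))*2)*((-30 - 1*16) - 290) = (425 + (8 + 2)*2)*((-30 - 16) - 290) = (425 + 10*2)*(-46 - 290) = (425 + 20)*(-336) = 445*(-336) = -149520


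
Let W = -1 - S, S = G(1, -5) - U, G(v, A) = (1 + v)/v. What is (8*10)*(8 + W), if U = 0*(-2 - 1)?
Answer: 400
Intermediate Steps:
U = 0 (U = 0*(-3) = 0)
G(v, A) = (1 + v)/v
S = 2 (S = (1 + 1)/1 - 1*0 = 1*2 + 0 = 2 + 0 = 2)
W = -3 (W = -1 - 1*2 = -1 - 2 = -3)
(8*10)*(8 + W) = (8*10)*(8 - 3) = 80*5 = 400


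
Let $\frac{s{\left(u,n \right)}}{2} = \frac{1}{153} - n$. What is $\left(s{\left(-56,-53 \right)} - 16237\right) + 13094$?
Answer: $- \frac{464659}{153} \approx -3037.0$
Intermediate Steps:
$s{\left(u,n \right)} = \frac{2}{153} - 2 n$ ($s{\left(u,n \right)} = 2 \left(\frac{1}{153} - n\right) = \frac{2}{153} - 2 n$)
$\left(s{\left(-56,-53 \right)} - 16237\right) + 13094 = \left(\left(\frac{2}{153} - -106\right) - 16237\right) + 13094 = \left(\left(\frac{2}{153} + 106\right) - 16237\right) + 13094 = \left(\frac{16220}{153} - 16237\right) + 13094 = - \frac{2468041}{153} + 13094 = - \frac{464659}{153}$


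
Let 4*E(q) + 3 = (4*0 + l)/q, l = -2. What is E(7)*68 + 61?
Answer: 36/7 ≈ 5.1429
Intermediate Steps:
E(q) = -¾ - 1/(2*q) (E(q) = -¾ + ((4*0 - 2)/q)/4 = -¾ + ((0 - 2)/q)/4 = -¾ + (-2/q)/4 = -¾ - 1/(2*q))
E(7)*68 + 61 = ((¼)*(-2 - 3*7)/7)*68 + 61 = ((¼)*(⅐)*(-2 - 21))*68 + 61 = ((¼)*(⅐)*(-23))*68 + 61 = -23/28*68 + 61 = -391/7 + 61 = 36/7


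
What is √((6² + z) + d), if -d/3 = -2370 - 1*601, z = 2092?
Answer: √11041 ≈ 105.08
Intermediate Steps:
d = 8913 (d = -3*(-2370 - 1*601) = -3*(-2370 - 601) = -3*(-2971) = 8913)
√((6² + z) + d) = √((6² + 2092) + 8913) = √((36 + 2092) + 8913) = √(2128 + 8913) = √11041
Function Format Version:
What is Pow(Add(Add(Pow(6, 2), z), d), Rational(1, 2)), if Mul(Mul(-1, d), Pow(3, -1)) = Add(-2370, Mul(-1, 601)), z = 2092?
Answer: Pow(11041, Rational(1, 2)) ≈ 105.08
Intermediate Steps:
d = 8913 (d = Mul(-3, Add(-2370, Mul(-1, 601))) = Mul(-3, Add(-2370, -601)) = Mul(-3, -2971) = 8913)
Pow(Add(Add(Pow(6, 2), z), d), Rational(1, 2)) = Pow(Add(Add(Pow(6, 2), 2092), 8913), Rational(1, 2)) = Pow(Add(Add(36, 2092), 8913), Rational(1, 2)) = Pow(Add(2128, 8913), Rational(1, 2)) = Pow(11041, Rational(1, 2))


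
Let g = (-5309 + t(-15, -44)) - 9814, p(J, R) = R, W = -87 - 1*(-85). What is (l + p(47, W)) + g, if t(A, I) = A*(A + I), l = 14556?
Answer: 316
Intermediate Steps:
W = -2 (W = -87 + 85 = -2)
g = -14238 (g = (-5309 - 15*(-15 - 44)) - 9814 = (-5309 - 15*(-59)) - 9814 = (-5309 + 885) - 9814 = -4424 - 9814 = -14238)
(l + p(47, W)) + g = (14556 - 2) - 14238 = 14554 - 14238 = 316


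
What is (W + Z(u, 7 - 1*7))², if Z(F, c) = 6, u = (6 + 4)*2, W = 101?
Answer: 11449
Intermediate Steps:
u = 20 (u = 10*2 = 20)
(W + Z(u, 7 - 1*7))² = (101 + 6)² = 107² = 11449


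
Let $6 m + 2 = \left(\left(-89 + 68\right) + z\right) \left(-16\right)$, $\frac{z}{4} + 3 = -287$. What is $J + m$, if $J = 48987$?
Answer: $52136$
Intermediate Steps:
$z = -1160$ ($z = -12 + 4 \left(-287\right) = -12 - 1148 = -1160$)
$m = 3149$ ($m = - \frac{1}{3} + \frac{\left(\left(-89 + 68\right) - 1160\right) \left(-16\right)}{6} = - \frac{1}{3} + \frac{\left(-21 - 1160\right) \left(-16\right)}{6} = - \frac{1}{3} + \frac{\left(-1181\right) \left(-16\right)}{6} = - \frac{1}{3} + \frac{1}{6} \cdot 18896 = - \frac{1}{3} + \frac{9448}{3} = 3149$)
$J + m = 48987 + 3149 = 52136$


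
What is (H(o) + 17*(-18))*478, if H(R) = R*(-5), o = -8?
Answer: -127148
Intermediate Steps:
H(R) = -5*R
(H(o) + 17*(-18))*478 = (-5*(-8) + 17*(-18))*478 = (40 - 306)*478 = -266*478 = -127148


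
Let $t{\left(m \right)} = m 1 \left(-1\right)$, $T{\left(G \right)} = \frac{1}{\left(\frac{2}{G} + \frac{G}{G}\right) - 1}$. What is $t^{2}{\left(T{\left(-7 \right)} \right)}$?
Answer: $\frac{49}{4} \approx 12.25$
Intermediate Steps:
$T{\left(G \right)} = \frac{G}{2}$ ($T{\left(G \right)} = \frac{1}{\left(\frac{2}{G} + 1\right) - 1} = \frac{1}{\left(1 + \frac{2}{G}\right) - 1} = \frac{1}{2 \frac{1}{G}} = \frac{G}{2}$)
$t{\left(m \right)} = - m$ ($t{\left(m \right)} = m \left(-1\right) = - m$)
$t^{2}{\left(T{\left(-7 \right)} \right)} = \left(- \frac{-7}{2}\right)^{2} = \left(\left(-1\right) \left(- \frac{7}{2}\right)\right)^{2} = \left(\frac{7}{2}\right)^{2} = \frac{49}{4}$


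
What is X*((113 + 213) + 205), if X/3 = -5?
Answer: -7965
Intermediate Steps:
X = -15 (X = 3*(-5) = -15)
X*((113 + 213) + 205) = -15*((113 + 213) + 205) = -15*(326 + 205) = -15*531 = -7965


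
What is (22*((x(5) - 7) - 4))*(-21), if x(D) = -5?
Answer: 7392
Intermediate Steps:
(22*((x(5) - 7) - 4))*(-21) = (22*((-5 - 7) - 4))*(-21) = (22*(-12 - 4))*(-21) = (22*(-16))*(-21) = -352*(-21) = 7392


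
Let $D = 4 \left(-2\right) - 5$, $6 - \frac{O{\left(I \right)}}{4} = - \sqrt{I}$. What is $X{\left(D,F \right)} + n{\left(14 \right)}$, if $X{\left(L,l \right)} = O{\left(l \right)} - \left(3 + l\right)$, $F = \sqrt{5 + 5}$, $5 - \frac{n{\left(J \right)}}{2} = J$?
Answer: $3 - \sqrt{10} + 4 \sqrt[4]{10} \approx 6.9508$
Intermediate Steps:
$n{\left(J \right)} = 10 - 2 J$
$F = \sqrt{10} \approx 3.1623$
$O{\left(I \right)} = 24 + 4 \sqrt{I}$ ($O{\left(I \right)} = 24 - 4 \left(- \sqrt{I}\right) = 24 + 4 \sqrt{I}$)
$D = -13$ ($D = -8 - 5 = -13$)
$X{\left(L,l \right)} = 21 - l + 4 \sqrt{l}$ ($X{\left(L,l \right)} = \left(24 + 4 \sqrt{l}\right) - \left(3 + l\right) = 21 - l + 4 \sqrt{l}$)
$X{\left(D,F \right)} + n{\left(14 \right)} = \left(21 - \sqrt{10} + 4 \sqrt{\sqrt{10}}\right) + \left(10 - 28\right) = \left(21 - \sqrt{10} + 4 \sqrt[4]{10}\right) + \left(10 - 28\right) = \left(21 - \sqrt{10} + 4 \sqrt[4]{10}\right) - 18 = 3 - \sqrt{10} + 4 \sqrt[4]{10}$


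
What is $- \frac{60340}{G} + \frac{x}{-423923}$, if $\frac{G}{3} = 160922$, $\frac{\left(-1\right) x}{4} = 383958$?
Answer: $\frac{357933978746}{102327805509} \approx 3.4979$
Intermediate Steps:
$x = -1535832$ ($x = \left(-4\right) 383958 = -1535832$)
$G = 482766$ ($G = 3 \cdot 160922 = 482766$)
$- \frac{60340}{G} + \frac{x}{-423923} = - \frac{60340}{482766} - \frac{1535832}{-423923} = \left(-60340\right) \frac{1}{482766} - - \frac{1535832}{423923} = - \frac{30170}{241383} + \frac{1535832}{423923} = \frac{357933978746}{102327805509}$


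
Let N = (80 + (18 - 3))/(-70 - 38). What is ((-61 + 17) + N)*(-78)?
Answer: 63011/18 ≈ 3500.6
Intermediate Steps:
N = -95/108 (N = (80 + 15)/(-108) = 95*(-1/108) = -95/108 ≈ -0.87963)
((-61 + 17) + N)*(-78) = ((-61 + 17) - 95/108)*(-78) = (-44 - 95/108)*(-78) = -4847/108*(-78) = 63011/18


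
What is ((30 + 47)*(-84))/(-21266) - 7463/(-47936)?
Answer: 683321/1486016 ≈ 0.45983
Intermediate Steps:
((30 + 47)*(-84))/(-21266) - 7463/(-47936) = (77*(-84))*(-1/21266) - 7463*(-1/47936) = -6468*(-1/21266) + 7463/47936 = 66/217 + 7463/47936 = 683321/1486016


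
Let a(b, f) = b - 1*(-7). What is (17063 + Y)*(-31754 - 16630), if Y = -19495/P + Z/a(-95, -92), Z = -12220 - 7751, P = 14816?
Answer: -4260258578520/5093 ≈ -8.3649e+8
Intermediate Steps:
Z = -19971
a(b, f) = 7 + b (a(b, f) = b + 7 = 7 + b)
Y = 36771847/162976 (Y = -19495/14816 - 19971/(7 - 95) = -19495*1/14816 - 19971/(-88) = -19495/14816 - 19971*(-1/88) = -19495/14816 + 19971/88 = 36771847/162976 ≈ 225.63)
(17063 + Y)*(-31754 - 16630) = (17063 + 36771847/162976)*(-31754 - 16630) = (2817631335/162976)*(-48384) = -4260258578520/5093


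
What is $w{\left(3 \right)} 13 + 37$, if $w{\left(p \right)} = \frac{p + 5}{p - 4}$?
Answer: $-67$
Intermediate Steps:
$w{\left(p \right)} = \frac{5 + p}{-4 + p}$
$w{\left(3 \right)} 13 + 37 = \frac{5 + 3}{-4 + 3} \cdot 13 + 37 = \frac{1}{-1} \cdot 8 \cdot 13 + 37 = \left(-1\right) 8 \cdot 13 + 37 = \left(-8\right) 13 + 37 = -104 + 37 = -67$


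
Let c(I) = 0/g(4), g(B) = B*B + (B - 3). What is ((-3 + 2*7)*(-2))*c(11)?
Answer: 0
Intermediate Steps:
g(B) = -3 + B + B² (g(B) = B² + (-3 + B) = -3 + B + B²)
c(I) = 0 (c(I) = 0/(-3 + 4 + 4²) = 0/(-3 + 4 + 16) = 0/17 = 0*(1/17) = 0)
((-3 + 2*7)*(-2))*c(11) = ((-3 + 2*7)*(-2))*0 = ((-3 + 14)*(-2))*0 = (11*(-2))*0 = -22*0 = 0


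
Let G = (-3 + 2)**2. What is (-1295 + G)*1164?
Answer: -1506216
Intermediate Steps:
G = 1 (G = (-1)**2 = 1)
(-1295 + G)*1164 = (-1295 + 1)*1164 = -1294*1164 = -1506216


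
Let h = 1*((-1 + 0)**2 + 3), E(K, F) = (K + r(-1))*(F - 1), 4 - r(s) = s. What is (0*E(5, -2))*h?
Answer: 0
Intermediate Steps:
r(s) = 4 - s
E(K, F) = (-1 + F)*(5 + K) (E(K, F) = (K + (4 - 1*(-1)))*(F - 1) = (K + (4 + 1))*(-1 + F) = (K + 5)*(-1 + F) = (5 + K)*(-1 + F) = (-1 + F)*(5 + K))
h = 4 (h = 1*((-1)**2 + 3) = 1*(1 + 3) = 1*4 = 4)
(0*E(5, -2))*h = (0*(-5 - 1*5 + 5*(-2) - 2*5))*4 = (0*(-5 - 5 - 10 - 10))*4 = (0*(-30))*4 = 0*4 = 0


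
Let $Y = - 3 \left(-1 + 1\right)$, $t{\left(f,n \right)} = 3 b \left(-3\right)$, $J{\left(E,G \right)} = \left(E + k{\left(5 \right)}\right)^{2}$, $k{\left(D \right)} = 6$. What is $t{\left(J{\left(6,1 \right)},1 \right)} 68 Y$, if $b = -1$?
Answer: $0$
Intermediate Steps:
$J{\left(E,G \right)} = \left(6 + E\right)^{2}$ ($J{\left(E,G \right)} = \left(E + 6\right)^{2} = \left(6 + E\right)^{2}$)
$t{\left(f,n \right)} = 9$ ($t{\left(f,n \right)} = 3 \left(-1\right) \left(-3\right) = \left(-3\right) \left(-3\right) = 9$)
$Y = 0$ ($Y = \left(-3\right) 0 = 0$)
$t{\left(J{\left(6,1 \right)},1 \right)} 68 Y = 9 \cdot 68 \cdot 0 = 612 \cdot 0 = 0$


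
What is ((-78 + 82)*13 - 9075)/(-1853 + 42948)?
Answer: -9023/41095 ≈ -0.21956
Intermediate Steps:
((-78 + 82)*13 - 9075)/(-1853 + 42948) = (4*13 - 9075)/41095 = (52 - 9075)*(1/41095) = -9023*1/41095 = -9023/41095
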